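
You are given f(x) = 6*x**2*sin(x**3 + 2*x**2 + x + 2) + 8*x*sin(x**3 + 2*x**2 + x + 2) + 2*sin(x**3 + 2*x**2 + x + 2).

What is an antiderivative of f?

An antiderivative is F(x) = -2*cos(x**3 + 2*x**2 + x + 2).

The substitution u = x**3 + 2*x**2 + x + 2 works: f is exactly (dF/du)*(du/dx) for that inner function.
Check: d/dx[-2*cos(x**3 + 2*x**2 + x + 2)] = 6*x**2*sin(x**3 + 2*x**2 + x + 2) + 8*x*sin(x**3 + 2*x**2 + x + 2) + 2*sin(x**3 + 2*x**2 + x + 2) = f(x).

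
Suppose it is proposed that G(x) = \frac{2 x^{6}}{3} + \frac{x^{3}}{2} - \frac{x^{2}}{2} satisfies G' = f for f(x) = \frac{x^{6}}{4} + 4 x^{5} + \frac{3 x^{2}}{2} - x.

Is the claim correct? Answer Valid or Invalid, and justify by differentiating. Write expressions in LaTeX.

d/dx[G] = 4 x^{5} + \frac{3 x^{2}}{2} - x
d/dx[G] - f(x) = - \frac{x^{6}}{4} != 0.

Invalid: d/dx[G] - f = - \frac{x^{6}}{4}, which is not 0.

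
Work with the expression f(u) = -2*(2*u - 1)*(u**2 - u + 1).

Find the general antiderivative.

F(u) = -u**4 + 2*u**3 - 3*u**2 + 2*u + C

The substitution w = -u**2 + u - 1 works: f is exactly (dF/dw)*(dw/du) for that inner function.
Check: d/du[-u**4 + 2*u**3 - 3*u**2 + 2*u] = -4*u**3 + 6*u**2 - 6*u + 2, which equals f(u).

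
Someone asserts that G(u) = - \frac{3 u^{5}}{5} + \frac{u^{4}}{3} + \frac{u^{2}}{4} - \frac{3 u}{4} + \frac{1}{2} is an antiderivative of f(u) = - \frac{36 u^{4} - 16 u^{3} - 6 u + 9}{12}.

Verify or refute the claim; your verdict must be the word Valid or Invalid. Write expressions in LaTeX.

Valid. The derivative of G reproduces f.

d/du[G] = - 3 u^{4} + \frac{4 u^{3}}{3} + \frac{u}{2} - \frac{3}{4}
This equals f(u) exactly, so the claim holds.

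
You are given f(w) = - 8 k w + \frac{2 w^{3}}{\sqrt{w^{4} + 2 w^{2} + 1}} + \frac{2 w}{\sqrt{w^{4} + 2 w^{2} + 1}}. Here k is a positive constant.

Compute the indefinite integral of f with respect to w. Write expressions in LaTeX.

The integrand splits into summands that can be handled one at a time.
Check: d/dw[- 4 k w^{2} + \sqrt{w^{4} + 2 w^{2} + 1}] = \frac{- 8 k w \sqrt{w^{4} + 2 w^{2} + 1} + 2 w^{3} + 2 w}{\sqrt{w^{4} + 2 w^{2} + 1}}, which equals f(w).

F(w) = - 4 k w^{2} + \sqrt{w^{4} + 2 w^{2} + 1} + C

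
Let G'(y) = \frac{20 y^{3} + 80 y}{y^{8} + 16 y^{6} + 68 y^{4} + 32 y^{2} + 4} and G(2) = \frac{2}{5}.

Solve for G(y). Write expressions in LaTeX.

G(y) = \frac{1}{2} - \frac{5}{2 \left(\frac{y^{4}}{2} + 4 y^{2} + 1\right)}

The substitution u = \frac{y^{4}}{2} + 4 y^{2} + 1 works: G'(y) is exactly (dG/du)*(du/dy) for that inner function.
A general antiderivative is - \frac{5}{2 \left(\frac{y^{4}}{2} + 4 y^{2} + 1\right)} + C.
The condition gives C = \frac{2}{5} - (- \frac{1}{10}) = \frac{1}{2}.
So G(y) = \frac{1}{2} - \frac{5}{2 \left(\frac{y^{4}}{2} + 4 y^{2} + 1\right)}.
Check: d/dy[\frac{1}{2} - \frac{5}{2 \left(\frac{y^{4}}{2} + 4 y^{2} + 1\right)}] = \frac{20 y^{3} + 80 y}{y^{8} + 16 y^{6} + 68 y^{4} + 32 y^{2} + 4} = G'(y).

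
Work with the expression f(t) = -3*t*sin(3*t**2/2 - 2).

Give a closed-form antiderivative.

An antiderivative is F(t) = cos(3*t**2/2 - 2).

The substitution u = 3*t**2/2 - 2 works: f is exactly (dF/du)*(du/dt) for that inner function.
Check: d/dt[cos(3*t**2/2 - 2)] = -3*t*sin(3*t**2/2 - 2) = f(t).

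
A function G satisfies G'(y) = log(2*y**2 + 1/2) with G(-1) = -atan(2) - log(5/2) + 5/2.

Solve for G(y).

A candidate passes only if d/dy[G] lands on the given G'(y) exactly.
A general antiderivative is y*log(2*y**2 + 1/2) - 2*y + atan(2*y) + C.
The condition gives C = -atan(2) - log(5/2) + 5/2 - (-atan(2) - log(5/2) + 2) = 1/2.
So G(y) = (2*y*log(2*y**2 + 1/2) - 4*y + 2*atan(2*y) + 1)/2.
Check: d/dy[(2*y*log(2*y**2 + 1/2) - 4*y + 2*atan(2*y) + 1)/2] = log(2*y**2 + 1/2) = G'(y).

G(y) = (2*y*log(2*y**2 + 1/2) - 4*y + 2*atan(2*y) + 1)/2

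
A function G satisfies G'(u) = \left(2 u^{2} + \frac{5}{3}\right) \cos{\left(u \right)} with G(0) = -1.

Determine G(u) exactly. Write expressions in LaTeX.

G(u) = \frac{6 u^{2} \sin{\left(u \right)} + 12 u \cos{\left(u \right)} - 7 \sin{\left(u \right)} - 3}{3}

Whatever form G(u) takes, its d/du must return the stated G'(u).
A general antiderivative is 2 u^{2} \sin{\left(u \right)} + 4 u \cos{\left(u \right)} - \frac{7 \sin{\left(u \right)}}{3} + C.
The condition gives C = -1 - (0) = -1.
So G(u) = \frac{6 u^{2} \sin{\left(u \right)} + 12 u \cos{\left(u \right)} - 7 \sin{\left(u \right)} - 3}{3}.
Check: d/du[\frac{6 u^{2} \sin{\left(u \right)} + 12 u \cos{\left(u \right)} - 7 \sin{\left(u \right)} - 3}{3}] = 2 u^{2} \cos{\left(u \right)} + \frac{5 \cos{\left(u \right)}}{3}, which equals G'(u).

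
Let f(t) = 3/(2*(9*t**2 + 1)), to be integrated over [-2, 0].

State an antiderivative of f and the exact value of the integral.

Antiderivative: F(t) = atan(3*t)/2; value = atan(6)/2

Since d/dt undoes antidifferentiation here, F'(t) = f(t) is required of F(t).
F(t) = atan(3*t)/2 is an antiderivative of f.
Check: d/dt[atan(3*t)/2] = 3/(18*t**2 + 2), which equals f(t).
F(0) = 0; F(-2) = -atan(6)/2.
Integral = F(0) - F(-2) = atan(6)/2.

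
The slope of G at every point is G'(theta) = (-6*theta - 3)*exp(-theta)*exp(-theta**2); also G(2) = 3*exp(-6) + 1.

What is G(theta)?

G(theta) = 1 + 3*exp(-theta)*exp(-theta**2)

G'(theta) matches the chain-rule pattern g'(h)*h' with inner function h(theta) = -theta**2 - theta; substituting u = h(theta) collapses the integral.
A general antiderivative is 3*exp(-theta**2 - theta) + C.
The condition gives C = 3*exp(-6) + 1 - (3*exp(-6)) = 1.
So G(theta) = 1 + 3*exp(-theta)*exp(-theta**2).
Check: d/dtheta[1 + 3*exp(-theta)*exp(-theta**2)] = (-6*theta - 3)*exp(-theta)*exp(-theta**2) = G'(theta).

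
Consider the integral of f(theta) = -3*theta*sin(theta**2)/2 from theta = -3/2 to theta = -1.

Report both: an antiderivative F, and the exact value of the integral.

For F(theta) to be correct the identity F'(theta) - f(theta) = 0 must hold.
F(theta) = 3*cos(theta**2)/4 is an antiderivative of f.
Check: d/dtheta[3*cos(theta**2)/4] = -3*theta*sin(theta**2)/2 = f(theta).
F(-1) = 3*cos(1)/4; F(-3/2) = 3*cos(9/4)/4.
Integral = F(-1) - F(-3/2) = 3*cos(1)/4 - 3*cos(9/4)/4.

Antiderivative: F(theta) = 3*cos(theta**2)/4; value = 3*cos(1)/4 - 3*cos(9/4)/4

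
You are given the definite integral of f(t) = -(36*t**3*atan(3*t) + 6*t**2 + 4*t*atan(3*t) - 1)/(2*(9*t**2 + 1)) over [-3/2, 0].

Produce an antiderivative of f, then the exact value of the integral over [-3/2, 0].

f has the shape u'v + uv' for u = 1/6 - t**2 and v = atan(3*t) — it is the derivative of the product u*v.
F(t) = (1 - 6*t**2)*atan(3*t)/6 is an antiderivative of f.
Check: d/dt[(1 - 6*t**2)*atan(3*t)/6] = (-36*t**3*atan(3*t) - 6*t**2 - 4*t*atan(3*t) + 1)/(18*t**2 + 2), which equals f(t).
F(0) = 0; F(-3/2) = 25*atan(9/2)/12.
Integral = F(0) - F(-3/2) = -25*atan(9/2)/12.

Antiderivative: F(t) = (1 - 6*t**2)*atan(3*t)/6; value = -25*atan(9/2)/12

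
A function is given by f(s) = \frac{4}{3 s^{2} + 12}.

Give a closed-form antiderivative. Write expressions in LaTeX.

A first test for any F(s): its s-derivative must equal f(s) identically.
Check: d/ds[\frac{2 \operatorname{atan}{\left(\frac{s}{2} \right)}}{3}] = \frac{4}{3 s^{2} + 12} = f(s).

An antiderivative is F(s) = \frac{2 \operatorname{atan}{\left(\frac{s}{2} \right)}}{3}.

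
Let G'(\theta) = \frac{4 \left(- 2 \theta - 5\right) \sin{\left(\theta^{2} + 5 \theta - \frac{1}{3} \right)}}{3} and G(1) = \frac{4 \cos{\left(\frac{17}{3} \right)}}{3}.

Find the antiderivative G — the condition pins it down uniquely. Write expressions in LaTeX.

G(\theta) = \frac{4 \cos{\left(\theta^{2} + 5 \theta - \frac{1}{3} \right)}}{3}

G'(\theta) matches the chain-rule pattern g'(h)*h' with inner function h(\theta) = \theta^{2} + 5 \theta - \frac{1}{3}; substituting u = h(\theta) collapses the integral.
A general antiderivative is \frac{4 \cos{\left(\theta^{2} + 5 \theta - \frac{1}{3} \right)}}{3} + C.
The condition gives C = \frac{4 \cos{\left(\frac{17}{3} \right)}}{3} - (\frac{4 \cos{\left(\frac{17}{3} \right)}}{3}) = 0.
So G(\theta) = \frac{4 \cos{\left(\theta^{2} + 5 \theta - \frac{1}{3} \right)}}{3}.
Check: d/d\theta[\frac{4 \cos{\left(\theta^{2} + 5 \theta - \frac{1}{3} \right)}}{3}] = - \frac{8 \theta \sin{\left(\theta^{2} + 5 \theta - \frac{1}{3} \right)}}{3} - \frac{20 \sin{\left(\theta^{2} + 5 \theta - \frac{1}{3} \right)}}{3}, which equals G'(\theta).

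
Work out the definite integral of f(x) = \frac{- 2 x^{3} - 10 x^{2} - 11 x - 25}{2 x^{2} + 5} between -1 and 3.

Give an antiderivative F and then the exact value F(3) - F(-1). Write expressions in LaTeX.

A first test for any F(x): its x-derivative must equal f(x) identically.
F(x) = - \frac{x^{2} + 10 x + 3 \log{\left(2 x^{2} + 5 \right)}}{2} is an antiderivative of f.
Check: d/dx[- \frac{x^{2} + 10 x + 3 \log{\left(2 x^{2} + 5 \right)}}{2}] = \frac{- 2 x^{3} - 10 x^{2} - 11 x - 25}{2 x^{2} + 5} = f(x).
F(3) = - \frac{39}{2} - \frac{3 \log{\left(23 \right)}}{2}; F(-1) = \frac{9}{2} - \frac{3 \log{\left(7 \right)}}{2}.
Integral = F(3) - F(-1) = -24 - \frac{3 \log{\left(23 \right)}}{2} + \frac{3 \log{\left(7 \right)}}{2}.

Antiderivative: F(x) = - \frac{x^{2} + 10 x + 3 \log{\left(2 x^{2} + 5 \right)}}{2}; value = -24 - \frac{3 \log{\left(23 \right)}}{2} + \frac{3 \log{\left(7 \right)}}{2}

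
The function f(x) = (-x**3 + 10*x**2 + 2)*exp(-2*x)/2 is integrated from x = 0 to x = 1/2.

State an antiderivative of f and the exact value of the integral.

Antiderivative: F(x) = (4*x**3 - 34*x**2 - 34*x - 25)*exp(-2*x)/16; value = 25/16 - 25*exp(-1)/8

f has the shape u'v + uv' for u = x**3/4 - 17*x**2/8 - 17*x/8 - 25/16 and v = exp(-2*x) — it is the derivative of the product u*v.
F(x) = (4*x**3 - 34*x**2 - 34*x - 25)*exp(-2*x)/16 is an antiderivative of f.
Check: d/dx[(4*x**3 - 34*x**2 - 34*x - 25)*exp(-2*x)/16] = (-x**3 + 10*x**2 + 2)*exp(-2*x)/2 = f(x).
F(1/2) = -25*exp(-1)/8; F(0) = -25/16.
Integral = F(1/2) - F(0) = 25/16 - 25*exp(-1)/8.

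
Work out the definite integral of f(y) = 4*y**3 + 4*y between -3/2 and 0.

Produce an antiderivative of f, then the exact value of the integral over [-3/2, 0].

Antiderivative: F(y) = (y**2 + 1)**2; value = -153/16

The substitution u = y**2 + 1 works: f is exactly (dF/du)*(du/dy) for that inner function.
F(y) = (y**2 + 1)**2 is an antiderivative of f.
Check: d/dy[(y**2 + 1)**2] = 4*y**3 + 4*y = f(y).
F(0) = 1; F(-3/2) = 169/16.
Integral = F(0) - F(-3/2) = -153/16.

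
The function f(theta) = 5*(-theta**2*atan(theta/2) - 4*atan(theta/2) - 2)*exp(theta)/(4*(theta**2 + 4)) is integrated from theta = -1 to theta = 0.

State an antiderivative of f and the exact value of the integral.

Antiderivative: F(theta) = -5*exp(theta)*atan(theta/2)/4; value = -5*exp(-1)*atan(1/2)/4

f has the shape u'v + uv' for u = -5*atan(theta/2)/4 and v = exp(theta) — it is the derivative of the product u*v.
F(theta) = -5*exp(theta)*atan(theta/2)/4 is an antiderivative of f.
Check: d/dtheta[-5*exp(theta)*atan(theta/2)/4] = (-5*theta**2*exp(theta)*atan(theta/2) - 20*exp(theta)*atan(theta/2) - 10*exp(theta))/(4*theta**2 + 16), which equals f(theta).
F(0) = 0; F(-1) = 5*exp(-1)*atan(1/2)/4.
Integral = F(0) - F(-1) = -5*exp(-1)*atan(1/2)/4.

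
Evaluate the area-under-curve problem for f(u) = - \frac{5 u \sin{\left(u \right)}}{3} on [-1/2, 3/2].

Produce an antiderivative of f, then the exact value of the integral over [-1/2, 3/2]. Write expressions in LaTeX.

Antiderivative: F(u) = \frac{5 \left(u \cos{\left(u \right)} - \sin{\left(u \right)}\right)}{3}; value = - \frac{5 \sin{\left(\frac{3}{2} \right)}}{3} - \frac{5 \sin{\left(\frac{1}{2} \right)}}{3} + \frac{5 \cos{\left(\frac{3}{2} \right)}}{2} + \frac{5 \cos{\left(\frac{1}{2} \right)}}{6}

Whatever form F(u) takes, F'(u) = f(u) is non-negotiable.
F(u) = \frac{5 \left(u \cos{\left(u \right)} - \sin{\left(u \right)}\right)}{3} is an antiderivative of f.
Check: d/du[\frac{5 \left(u \cos{\left(u \right)} - \sin{\left(u \right)}\right)}{3}] = - \frac{5 u \sin{\left(u \right)}}{3} = f(u).
F(3/2) = - \frac{5 \sin{\left(\frac{3}{2} \right)}}{3} + \frac{5 \cos{\left(\frac{3}{2} \right)}}{2}; F(-1/2) = - \frac{5 \cos{\left(\frac{1}{2} \right)}}{6} + \frac{5 \sin{\left(\frac{1}{2} \right)}}{3}.
Integral = F(3/2) - F(-1/2) = - \frac{5 \sin{\left(\frac{3}{2} \right)}}{3} - \frac{5 \sin{\left(\frac{1}{2} \right)}}{3} + \frac{5 \cos{\left(\frac{3}{2} \right)}}{2} + \frac{5 \cos{\left(\frac{1}{2} \right)}}{6}.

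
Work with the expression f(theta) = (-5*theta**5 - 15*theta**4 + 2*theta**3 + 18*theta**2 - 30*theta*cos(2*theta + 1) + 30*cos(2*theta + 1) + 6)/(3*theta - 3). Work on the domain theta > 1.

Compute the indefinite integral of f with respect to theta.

Differentiate the proposed F(theta) back; it has to land on f(theta) exactly.
Check: d/dtheta[-theta**5/3 - 5*theta**4/3 - 2*theta**3 + 2*log(2*theta - 2) - 5*sin(2*theta + 1)] = (-5*theta**5 - 15*theta**4 + 2*theta**3 + 18*theta**2 - 30*theta*cos(2*theta + 1) + 30*cos(2*theta + 1) + 6)/(3*theta - 3) = f(theta).

F(theta) = -theta**5/3 - 5*theta**4/3 - 2*theta**3 + 2*log(2*theta - 2) - 5*sin(2*theta + 1) + C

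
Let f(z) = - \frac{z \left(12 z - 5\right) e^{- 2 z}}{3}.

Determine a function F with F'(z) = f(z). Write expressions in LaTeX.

An antiderivative is F(z) = \frac{\left(24 z^{2} + 14 z + 7\right) e^{- 2 z}}{12}.

Recognize the product-rule pattern: f = u'v + uv' with u = 2 z^{2} + \frac{7 z}{6} + \frac{7}{12}, v = e^{- 2 z}, so integration by parts undoes it.
Check: d/dz[\frac{\left(24 z^{2} + 14 z + 7\right) e^{- 2 z}}{12}] = \frac{\left(- 12 z^{2} + 5 z\right) e^{- 2 z}}{3}, which equals f(z).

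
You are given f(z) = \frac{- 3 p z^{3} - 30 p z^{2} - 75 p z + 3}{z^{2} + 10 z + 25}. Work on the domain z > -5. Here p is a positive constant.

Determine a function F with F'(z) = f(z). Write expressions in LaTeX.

Since d/dz undoes antidifferentiation here, F'(z) = f(z) is required of F(z).
Check: d/dz[\frac{3 \left(- p z^{2} \left(z + 5\right) - 2\right)}{2 \left(z + 5\right)}] = \frac{- 3 p z^{3} - 30 p z^{2} - 75 p z + 3}{z^{2} + 10 z + 25} = f(z).

An antiderivative is F(z) = \frac{3 \left(- p z^{2} \left(z + 5\right) - 2\right)}{2 \left(z + 5\right)}.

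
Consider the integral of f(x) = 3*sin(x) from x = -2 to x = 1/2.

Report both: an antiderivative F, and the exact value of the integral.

Recover f(x) by differentiating a candidate F(x); any mismatch rules it out.
F(x) = -3*cos(x) is an antiderivative of f.
Check: d/dx[-3*cos(x)] = 3*sin(x) = f(x).
F(1/2) = -3*cos(1/2); F(-2) = -3*cos(2).
Integral = F(1/2) - F(-2) = -3*cos(1/2) + 3*cos(2).

Antiderivative: F(x) = -3*cos(x); value = -3*cos(1/2) + 3*cos(2)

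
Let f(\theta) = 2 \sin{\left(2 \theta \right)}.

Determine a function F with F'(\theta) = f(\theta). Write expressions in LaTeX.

An antiderivative F(\theta) passes only if d/d\theta[F] lands on f(\theta) exactly.
Check: d/d\theta[- \cos{\left(2 \theta \right)}] = 2 \sin{\left(2 \theta \right)} = f(\theta).

An antiderivative is F(\theta) = - \cos{\left(2 \theta \right)}.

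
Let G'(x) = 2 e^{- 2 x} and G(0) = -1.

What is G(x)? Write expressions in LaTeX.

Since d/dx undoes antidifferentiation here, G(x) must give back the stated G'(x).
A general antiderivative is - e^{- 2 x} + C.
The condition gives C = -1 - (-1) = 0.
So G(x) = - e^{- 2 x}.
Check: d/dx[- e^{- 2 x}] = 2 e^{- 2 x} = G'(x).

G(x) = - e^{- 2 x}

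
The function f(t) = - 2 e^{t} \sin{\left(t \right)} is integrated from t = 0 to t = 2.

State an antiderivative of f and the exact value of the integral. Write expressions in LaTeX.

Antiderivative: F(t) = \left(- \sin{\left(t \right)} + \cos{\left(t \right)}\right) e^{t}; value = - e^{2} \sin{\left(2 \right)} + e^{2} \cos{\left(2 \right)} - 1

Whatever form F(t) takes, F'(t) = f(t) is non-negotiable.
F(t) = \left(- \sin{\left(t \right)} + \cos{\left(t \right)}\right) e^{t} is an antiderivative of f.
Check: d/dt[\left(- \sin{\left(t \right)} + \cos{\left(t \right)}\right) e^{t}] = - 2 e^{t} \sin{\left(t \right)} = f(t).
F(2) = - e^{2} \sin{\left(2 \right)} + e^{2} \cos{\left(2 \right)}; F(0) = 1.
Integral = F(2) - F(0) = - e^{2} \sin{\left(2 \right)} + e^{2} \cos{\left(2 \right)} - 1.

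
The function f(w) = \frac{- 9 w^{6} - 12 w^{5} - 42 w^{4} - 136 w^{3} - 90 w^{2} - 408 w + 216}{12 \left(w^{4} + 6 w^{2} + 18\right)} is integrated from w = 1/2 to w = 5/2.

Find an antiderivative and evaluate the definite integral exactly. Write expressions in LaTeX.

Antiderivative: F(w) = - \frac{w^{3}}{4} - \frac{w^{2}}{2} + w - \frac{4 \log{\left(\frac{w^{4}}{3} + 2 w^{2} + 6 \right)}}{3}; value = - \frac{39}{8} - \frac{4 \log{\left(\frac{1513}{48} \right)}}{3} + \frac{4 \log{\left(\frac{313}{48} \right)}}{3}

For F(w) to be correct the identity F'(w) - f(w) = 0 must hold.
F(w) = - \frac{w^{3}}{4} - \frac{w^{2}}{2} + w - \frac{4 \log{\left(\frac{w^{4}}{3} + 2 w^{2} + 6 \right)}}{3} is an antiderivative of f.
Check: d/dw[- \frac{w^{3}}{4} - \frac{w^{2}}{2} + w - \frac{4 \log{\left(\frac{w^{4}}{3} + 2 w^{2} + 6 \right)}}{3}] = \frac{- 9 w^{6} - 12 w^{5} - 42 w^{4} - 136 w^{3} - 90 w^{2} - 408 w + 216}{12 w^{4} + 72 w^{2} + 216}, which equals f(w).
F(5/2) = - \frac{4 \log{\left(\frac{1513}{48} \right)}}{3} - \frac{145}{32}; F(1/2) = \frac{11}{32} - \frac{4 \log{\left(\frac{313}{48} \right)}}{3}.
Integral = F(5/2) - F(1/2) = - \frac{39}{8} - \frac{4 \log{\left(\frac{1513}{48} \right)}}{3} + \frac{4 \log{\left(\frac{313}{48} \right)}}{3}.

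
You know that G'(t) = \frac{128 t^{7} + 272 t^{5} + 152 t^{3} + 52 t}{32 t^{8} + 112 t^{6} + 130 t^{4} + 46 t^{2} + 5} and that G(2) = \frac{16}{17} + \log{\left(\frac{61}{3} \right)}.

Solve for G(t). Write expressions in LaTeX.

G(t) = \frac{4 t^{2} \log{\left(\frac{2 t^{4}}{3} + 2 t^{2} + \frac{5}{3} \right)} + 4 t^{2} + \log{\left(\frac{2 t^{4}}{3} + 2 t^{2} + \frac{5}{3} \right)}}{4 t^{2} + 1}

For G(t) to be correct, d/dt[G] must agree with the stated G'(t) identically.
A general antiderivative is \log{\left(\frac{2 t^{4}}{3} + 2 t^{2} + \frac{5}{3} \right)} - \frac{1}{4 t^{2} + 1} + C.
The condition gives C = \frac{16}{17} + \log{\left(\frac{61}{3} \right)} - (- \frac{1}{17} + \log{\left(\frac{61}{3} \right)}) = 1.
So G(t) = \frac{4 t^{2} \log{\left(\frac{2 t^{4}}{3} + 2 t^{2} + \frac{5}{3} \right)} + 4 t^{2} + \log{\left(\frac{2 t^{4}}{3} + 2 t^{2} + \frac{5}{3} \right)}}{4 t^{2} + 1}.
Check: d/dt[\frac{4 t^{2} \log{\left(\frac{2 t^{4}}{3} + 2 t^{2} + \frac{5}{3} \right)} + 4 t^{2} + \log{\left(\frac{2 t^{4}}{3} + 2 t^{2} + \frac{5}{3} \right)}}{4 t^{2} + 1}] = \frac{128 t^{7} + 272 t^{5} + 152 t^{3} + 52 t}{32 t^{8} + 112 t^{6} + 130 t^{4} + 46 t^{2} + 5} = G'(t).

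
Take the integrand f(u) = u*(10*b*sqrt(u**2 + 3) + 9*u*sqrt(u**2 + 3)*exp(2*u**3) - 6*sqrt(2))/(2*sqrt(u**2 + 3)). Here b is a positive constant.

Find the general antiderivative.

F(u) = (10*b*u**2 - 12*sqrt(2)*sqrt(u**2 + 3) + 3*exp(2*u**3))/4 + C

Check any antiderivative F(u) by computing F'(u) and comparing it with f(u).
Check: d/du[(10*b*u**2 - 12*sqrt(2)*sqrt(u**2 + 3) + 3*exp(2*u**3))/4] = (10*b*u*sqrt(u**2 + 3) + 9*u**2*sqrt(u**2 + 3)*exp(2*u**3) - 6*sqrt(2)*u)/(2*sqrt(u**2 + 3)), which equals f(u).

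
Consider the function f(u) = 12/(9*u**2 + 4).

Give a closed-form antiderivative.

An antiderivative is F(u) = 2*atan(3*u/2).

Whatever form F(u) takes, F'(u) = f(u) is non-negotiable.
Check: d/du[2*atan(3*u/2)] = 12/(9*u**2 + 4) = f(u).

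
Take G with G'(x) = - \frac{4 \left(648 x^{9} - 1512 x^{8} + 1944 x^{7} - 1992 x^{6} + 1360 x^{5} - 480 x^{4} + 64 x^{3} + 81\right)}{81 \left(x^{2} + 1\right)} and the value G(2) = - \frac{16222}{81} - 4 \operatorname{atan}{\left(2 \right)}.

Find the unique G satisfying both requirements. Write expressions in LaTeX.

G(x) = - 4 x^{8} + \frac{32 x^{7}}{3} - \frac{32 x^{6}}{3} + \frac{128 x^{5}}{27} - \frac{64 x^{4}}{81} - 4 \operatorname{atan}{\left(x \right)} + 2

For G(x) to be correct, d/dx[G] must agree with the stated G'(x) identically.
A general antiderivative is - 4 \left(x^{2} - \frac{2 x}{3}\right)^{4} - 4 \operatorname{atan}{\left(x \right)} + C.
The condition gives C = - \frac{16222}{81} - 4 \operatorname{atan}{\left(2 \right)} - (- \frac{16384}{81} - 4 \operatorname{atan}{\left(2 \right)}) = 2.
So G(x) = - 4 x^{8} + \frac{32 x^{7}}{3} - \frac{32 x^{6}}{3} + \frac{128 x^{5}}{27} - \frac{64 x^{4}}{81} - 4 \operatorname{atan}{\left(x \right)} + 2.
Check: d/dx[- 4 x^{8} + \frac{32 x^{7}}{3} - \frac{32 x^{6}}{3} + \frac{128 x^{5}}{27} - \frac{64 x^{4}}{81} - 4 \operatorname{atan}{\left(x \right)} + 2] = \frac{- 2592 x^{9} + 6048 x^{8} - 7776 x^{7} + 7968 x^{6} - 5440 x^{5} + 1920 x^{4} - 256 x^{3} - 324}{81 x^{2} + 81}, which equals G'(x).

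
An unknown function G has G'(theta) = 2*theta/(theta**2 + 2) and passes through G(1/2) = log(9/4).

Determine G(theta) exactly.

G'(theta) matches the chain-rule pattern g'(h)*h' with inner function h(theta) = theta**2 + 2; substituting u = h(theta) collapses the integral.
A general antiderivative is log(theta**2 + 2) + C.
The condition gives C = log(9/4) - (log(9/4)) = 0.
So G(theta) = log(theta**2 + 2).
Check: d/dtheta[log(theta**2 + 2)] = 2*theta/(theta**2 + 2) = G'(theta).

G(theta) = log(theta**2 + 2)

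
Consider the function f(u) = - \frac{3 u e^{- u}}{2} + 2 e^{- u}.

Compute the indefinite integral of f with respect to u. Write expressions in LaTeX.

f has the shape v'r + vr' for v = \frac{3 u}{2} - \frac{1}{2} and r = e^{- u} — it is the derivative of the product v*r.
Check: d/du[\frac{\left(3 u - 1\right) e^{- u}}{2}] = \frac{\left(4 - 3 u\right) e^{- u}}{2}, which equals f(u).

F(u) = \frac{\left(3 u - 1\right) e^{- u}}{2} + C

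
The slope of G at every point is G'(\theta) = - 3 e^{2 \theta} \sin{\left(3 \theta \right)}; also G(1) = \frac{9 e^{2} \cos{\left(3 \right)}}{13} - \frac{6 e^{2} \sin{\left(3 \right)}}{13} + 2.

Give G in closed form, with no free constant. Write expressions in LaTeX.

G(\theta) = \frac{- 6 e^{2 \theta} \sin{\left(3 \theta \right)} + 9 e^{2 \theta} \cos{\left(3 \theta \right)} + 26}{13}

Recover the given G'(\theta) by differentiating a candidate G(\theta); any mismatch rules it out.
A general antiderivative is - \frac{6 e^{2 \theta} \sin{\left(3 \theta \right)}}{13} + \frac{9 e^{2 \theta} \cos{\left(3 \theta \right)}}{13} + C.
The condition gives C = \frac{9 e^{2} \cos{\left(3 \right)}}{13} - \frac{6 e^{2} \sin{\left(3 \right)}}{13} + 2 - (\frac{9 e^{2} \cos{\left(3 \right)}}{13} - \frac{6 e^{2} \sin{\left(3 \right)}}{13}) = 2.
So G(\theta) = \frac{- 6 e^{2 \theta} \sin{\left(3 \theta \right)} + 9 e^{2 \theta} \cos{\left(3 \theta \right)} + 26}{13}.
Check: d/d\theta[\frac{- 6 e^{2 \theta} \sin{\left(3 \theta \right)} + 9 e^{2 \theta} \cos{\left(3 \theta \right)} + 26}{13}] = - 3 e^{2 \theta} \sin{\left(3 \theta \right)} = G'(\theta).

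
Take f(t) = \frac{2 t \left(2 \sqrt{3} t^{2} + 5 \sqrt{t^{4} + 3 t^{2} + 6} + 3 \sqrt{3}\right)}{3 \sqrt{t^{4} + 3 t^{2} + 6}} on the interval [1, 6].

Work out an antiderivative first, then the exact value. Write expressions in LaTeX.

Antiderivative: F(t) = \frac{5 t^{2} + 2 \sqrt{3} \sqrt{t^{4} + 3 t^{2} + 6}}{3}; value = - \frac{2 \sqrt{30}}{3} + 2 \sqrt{470} + \frac{175}{3}

A candidate is checked by its d/dt: the result must match f(t).
F(t) = \frac{5 t^{2} + 2 \sqrt{3} \sqrt{t^{4} + 3 t^{2} + 6}}{3} is an antiderivative of f.
Check: d/dt[\frac{5 t^{2} + 2 \sqrt{3} \sqrt{t^{4} + 3 t^{2} + 6}}{3}] = \frac{4 \sqrt{3} t^{3} + 10 t \sqrt{t^{4} + 3 t^{2} + 6} + 6 \sqrt{3} t}{3 \sqrt{t^{4} + 3 t^{2} + 6}}, which equals f(t).
F(6) = 2 \sqrt{470} + 60; F(1) = \frac{5}{3} + \frac{2 \sqrt{30}}{3}.
Integral = F(6) - F(1) = - \frac{2 \sqrt{30}}{3} + 2 \sqrt{470} + \frac{175}{3}.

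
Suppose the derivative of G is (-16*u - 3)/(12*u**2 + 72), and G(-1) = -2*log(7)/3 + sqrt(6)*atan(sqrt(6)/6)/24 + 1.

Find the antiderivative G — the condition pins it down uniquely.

G(u) = (-16*log(u**2 + 6) - sqrt(6)*atan(sqrt(6)*u/6) + 24)/24

Whatever form G(u) takes, its d/du must return the stated G'(u).
A general antiderivative is -2*log(u**2 + 6)/3 - sqrt(6)*atan(sqrt(6)*u/6)/24 + C.
The condition gives C = -2*log(7)/3 + sqrt(6)*atan(sqrt(6)/6)/24 + 1 - (-2*log(7)/3 + sqrt(6)*atan(sqrt(6)/6)/24) = 1.
So G(u) = (-16*log(u**2 + 6) - sqrt(6)*atan(sqrt(6)*u/6) + 24)/24.
Check: d/du[(-16*log(u**2 + 6) - sqrt(6)*atan(sqrt(6)*u/6) + 24)/24] = (-16*u - 3)/(12*u**2 + 72) = G'(u).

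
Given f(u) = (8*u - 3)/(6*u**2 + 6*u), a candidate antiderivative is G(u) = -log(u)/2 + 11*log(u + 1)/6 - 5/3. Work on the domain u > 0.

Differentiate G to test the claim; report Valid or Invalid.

d/du[G] = (8*u - 3)/(6*u**2 + 6*u)
This equals f(u) exactly, so the claim holds.

Valid - differentiating G returns exactly f.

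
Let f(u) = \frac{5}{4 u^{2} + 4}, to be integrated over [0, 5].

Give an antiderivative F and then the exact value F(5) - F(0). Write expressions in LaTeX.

Antiderivative: F(u) = \frac{5 \operatorname{atan}{\left(u \right)}}{4}; value = \frac{5 \operatorname{atan}{\left(5 \right)}}{4}

Differentiate the proposed F(u) back; it has to land on f(u) exactly.
F(u) = \frac{5 \operatorname{atan}{\left(u \right)}}{4} is an antiderivative of f.
Check: d/du[\frac{5 \operatorname{atan}{\left(u \right)}}{4}] = \frac{5}{4 u^{2} + 4} = f(u).
F(5) = \frac{5 \operatorname{atan}{\left(5 \right)}}{4}; F(0) = 0.
Integral = F(5) - F(0) = \frac{5 \operatorname{atan}{\left(5 \right)}}{4}.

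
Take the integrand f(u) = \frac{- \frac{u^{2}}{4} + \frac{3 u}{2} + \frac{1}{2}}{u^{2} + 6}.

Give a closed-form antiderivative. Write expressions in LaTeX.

Any candidate F(u) must reproduce f(u) exactly when differentiated.
Check: d/du[- \frac{3 u - 9 \log{\left(u^{2} + 6 \right)} - 4 \sqrt{6} \operatorname{atan}{\left(\frac{\sqrt{6} u}{6} \right)}}{12}] = \frac{- u^{2} + 6 u + 2}{4 u^{2} + 24}, which equals f(u).

An antiderivative is F(u) = - \frac{3 u - 9 \log{\left(u^{2} + 6 \right)} - 4 \sqrt{6} \operatorname{atan}{\left(\frac{\sqrt{6} u}{6} \right)}}{12}.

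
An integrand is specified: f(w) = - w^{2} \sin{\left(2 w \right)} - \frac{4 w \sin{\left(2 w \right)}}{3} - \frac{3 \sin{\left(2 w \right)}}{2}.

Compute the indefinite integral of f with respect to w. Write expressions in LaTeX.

F(w) = \frac{3 w^{2} \cos{\left(2 w \right)} - 3 w \sin{\left(2 w \right)} + 4 w \cos{\left(2 w \right)} - 2 \sin{\left(2 w \right)} + 3 \cos{\left(2 w \right)}}{6} + C

Integrate term by term and add the pieces.
Check: d/dw[\frac{3 w^{2} \cos{\left(2 w \right)} - 3 w \sin{\left(2 w \right)} + 4 w \cos{\left(2 w \right)} - 2 \sin{\left(2 w \right)} + 3 \cos{\left(2 w \right)}}{6}] = - w^{2} \sin{\left(2 w \right)} - \frac{4 w \sin{\left(2 w \right)}}{3} - \frac{3 \sin{\left(2 w \right)}}{2} = f(w).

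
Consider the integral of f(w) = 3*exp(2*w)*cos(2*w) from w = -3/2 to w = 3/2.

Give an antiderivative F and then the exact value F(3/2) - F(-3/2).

A first test for any F(w): its w-derivative must equal f(w) identically.
F(w) = 3*exp(2*w)*sin(2*w)/4 + 3*exp(2*w)*cos(2*w)/4 is an antiderivative of f.
Check: d/dw[3*exp(2*w)*sin(2*w)/4 + 3*exp(2*w)*cos(2*w)/4] = 3*exp(2*w)*cos(2*w) = f(w).
F(3/2) = 3*exp(3)*cos(3)/4 + 3*exp(3)*sin(3)/4; F(-3/2) = 3*exp(-3)*cos(3)/4 - 3*exp(-3)*sin(3)/4.
Integral = F(3/2) - F(-3/2) = 3*exp(3)*cos(3)/4 + 3*exp(-3)*sin(3)/4 - 3*exp(-3)*cos(3)/4 + 3*exp(3)*sin(3)/4.

Antiderivative: F(w) = 3*exp(2*w)*sin(2*w)/4 + 3*exp(2*w)*cos(2*w)/4; value = 3*exp(3)*cos(3)/4 + 3*exp(-3)*sin(3)/4 - 3*exp(-3)*cos(3)/4 + 3*exp(3)*sin(3)/4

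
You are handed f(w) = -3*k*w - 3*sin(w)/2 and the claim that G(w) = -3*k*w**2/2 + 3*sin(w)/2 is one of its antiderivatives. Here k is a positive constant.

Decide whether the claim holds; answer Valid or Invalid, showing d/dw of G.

Invalid: d/dw[G] - f = 3*sin(w)/2 + 3*cos(w)/2, which is not 0.

d/dw[G] = -3*k*w + 3*cos(w)/2
d/dw[G] - f(w) = 3*sin(w)/2 + 3*cos(w)/2 != 0.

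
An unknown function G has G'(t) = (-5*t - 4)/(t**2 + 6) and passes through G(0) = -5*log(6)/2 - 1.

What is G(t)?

The proposed G(t) is checked by its d/dt: the result must match the given G'(t).
A general antiderivative is -5*log(t**2 + 6)/2 - 2*sqrt(6)*atan(sqrt(6)*t/6)/3 + C.
The condition gives C = -5*log(6)/2 - 1 - (-5*log(6)/2) = -1.
So G(t) = (-15*log(t**2 + 6) - 4*sqrt(6)*atan(sqrt(6)*t/6) - 6)/6.
Check: d/dt[(-15*log(t**2 + 6) - 4*sqrt(6)*atan(sqrt(6)*t/6) - 6)/6] = (-5*t - 4)/(t**2 + 6) = G'(t).

G(t) = (-15*log(t**2 + 6) - 4*sqrt(6)*atan(sqrt(6)*t/6) - 6)/6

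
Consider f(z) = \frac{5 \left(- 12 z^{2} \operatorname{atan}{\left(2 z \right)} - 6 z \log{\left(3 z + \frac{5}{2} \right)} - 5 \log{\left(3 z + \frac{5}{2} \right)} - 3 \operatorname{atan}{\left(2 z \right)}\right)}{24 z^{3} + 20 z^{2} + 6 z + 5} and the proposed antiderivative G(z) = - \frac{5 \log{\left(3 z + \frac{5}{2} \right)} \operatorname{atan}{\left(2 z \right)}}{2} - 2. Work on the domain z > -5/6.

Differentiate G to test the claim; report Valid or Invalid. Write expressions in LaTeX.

d/dz[G] = \frac{- 60 z^{2} \operatorname{atan}{\left(2 z \right)} - 30 z \log{\left(3 z + \frac{5}{2} \right)} - 25 \log{\left(3 z + \frac{5}{2} \right)} - 15 \operatorname{atan}{\left(2 z \right)}}{24 z^{3} + 20 z^{2} + 6 z + 5}
This equals f(z) exactly, so the claim holds.

Valid - differentiating G returns exactly f.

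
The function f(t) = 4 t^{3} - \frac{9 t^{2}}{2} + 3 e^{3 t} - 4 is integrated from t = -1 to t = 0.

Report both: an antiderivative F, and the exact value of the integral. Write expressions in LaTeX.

Antiderivative: F(t) = t^{4} - \frac{3 t^{3}}{2} - 4 t + e^{3 t}; value = - \frac{11}{2} - e^{-3}

The integrand splits into summands that can be handled one at a time.
F(t) = t^{4} - \frac{3 t^{3}}{2} - 4 t + e^{3 t} is an antiderivative of f.
Check: d/dt[t^{4} - \frac{3 t^{3}}{2} - 4 t + e^{3 t}] = 4 t^{3} - \frac{9 t^{2}}{2} + 3 e^{3 t} - 4 = f(t).
F(0) = 1; F(-1) = e^{-3} + \frac{13}{2}.
Integral = F(0) - F(-1) = - \frac{11}{2} - e^{-3}.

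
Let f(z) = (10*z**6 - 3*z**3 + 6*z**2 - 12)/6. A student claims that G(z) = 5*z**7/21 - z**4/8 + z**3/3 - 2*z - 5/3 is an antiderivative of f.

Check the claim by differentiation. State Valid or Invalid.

Valid. The derivative of G reproduces f.

d/dz[G] = 5*z**6/3 - z**3/2 + z**2 - 2
This equals f(z) exactly, so the claim holds.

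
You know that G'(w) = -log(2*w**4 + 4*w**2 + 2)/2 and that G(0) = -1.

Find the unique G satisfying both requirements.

Differentiate the proposed G(w) back; it has to land on the given G'(w).
A general antiderivative is -w*log(2*w**4 + 4*w**2 + 2)/2 + 2*w - 2*atan(w) + C.
The condition gives C = -1 - (0) = -1.
So G(w) = -(w*log(2*w**4 + 4*w**2 + 2) - 4*w + 4*atan(w) + 2)/2.
Check: d/dw[-(w*log(2*w**4 + 4*w**2 + 2) - 4*w + 4*atan(w) + 2)/2] = -log(w**4 + 2*w**2 + 1)/2 - log(2)/2, which equals G'(w).

G(w) = -(w*log(2*w**4 + 4*w**2 + 2) - 4*w + 4*atan(w) + 2)/2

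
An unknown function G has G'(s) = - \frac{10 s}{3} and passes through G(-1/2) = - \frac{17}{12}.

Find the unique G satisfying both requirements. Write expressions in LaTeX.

Since d/ds undoes antidifferentiation here, G(s) must give back the stated G'(s).
A general antiderivative is - \frac{5 s^{2}}{3} + C.
The condition gives C = - \frac{17}{12} - (- \frac{5}{12}) = -1.
So G(s) = - \frac{5 s^{2}}{3} - 1.
Check: d/ds[- \frac{5 s^{2}}{3} - 1] = - \frac{10 s}{3} = G'(s).

G(s) = - \frac{5 s^{2}}{3} - 1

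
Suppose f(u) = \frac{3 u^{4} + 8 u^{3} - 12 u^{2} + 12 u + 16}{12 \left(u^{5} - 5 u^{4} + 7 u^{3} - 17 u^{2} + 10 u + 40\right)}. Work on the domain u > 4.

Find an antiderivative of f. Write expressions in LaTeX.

An antiderivative is F(u) = \frac{20736 \log{\left(u - 4 \right)} - 7280 \log{\left(u - 2 \right)} - 546 \log{\left(u + 1 \right)} - 785 \log{\left(u^{2} + 5 \right)} + 3602 \sqrt{5} \operatorname{atan}{\left(\frac{\sqrt{5} u}{5} \right)}}{45360}.

Factor the denominator (12 \left(u - 4\right) \left(u - 2\right) \left(u + 1\right) \left(u^{2} + 5\right)) and decompose: f = - \frac{157 u - 1801}{4536 \left(u^{2} + 5\right)} - \frac{13}{1080 \left(u + 1\right)} - \frac{13}{81 \left(u - 2\right)} + \frac{16}{35 \left(u - 4\right)}; each piece integrates to a log, atan, or power term.
Check: d/du[\frac{20736 \log{\left(u - 4 \right)} - 7280 \log{\left(u - 2 \right)} - 546 \log{\left(u + 1 \right)} - 785 \log{\left(u^{2} + 5 \right)} + 3602 \sqrt{5} \operatorname{atan}{\left(\frac{\sqrt{5} u}{5} \right)}}{45360}] = \frac{3 u^{4} + 8 u^{3} - 12 u^{2} + 12 u + 16}{12 u^{5} - 60 u^{4} + 84 u^{3} - 204 u^{2} + 120 u + 480}, which equals f(u).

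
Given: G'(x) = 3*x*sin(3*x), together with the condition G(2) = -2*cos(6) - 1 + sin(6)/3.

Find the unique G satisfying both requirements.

G(x) = (-3*x*cos(3*x) + sin(3*x) - 3)/3

Whatever form G(x) takes, its d/dx must return the stated G'(x).
A general antiderivative is -x*cos(3*x) + sin(3*x)/3 + C.
The condition gives C = -2*cos(6) - 1 + sin(6)/3 - (-2*cos(6) + sin(6)/3) = -1.
So G(x) = (-3*x*cos(3*x) + sin(3*x) - 3)/3.
Check: d/dx[(-3*x*cos(3*x) + sin(3*x) - 3)/3] = 3*x*sin(3*x) = G'(x).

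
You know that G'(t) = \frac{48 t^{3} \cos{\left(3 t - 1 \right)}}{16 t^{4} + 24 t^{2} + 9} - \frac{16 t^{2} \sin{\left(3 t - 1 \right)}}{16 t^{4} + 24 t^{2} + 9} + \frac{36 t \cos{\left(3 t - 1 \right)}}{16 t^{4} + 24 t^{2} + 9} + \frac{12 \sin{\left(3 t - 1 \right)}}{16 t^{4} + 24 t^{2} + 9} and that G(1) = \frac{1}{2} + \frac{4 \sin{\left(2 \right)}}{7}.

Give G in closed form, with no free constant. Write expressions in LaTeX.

G(t) = \frac{4 t^{2} + 8 t \sin{\left(3 t - 1 \right)} + 3}{2 \left(4 t^{2} + 3\right)}

The integrand splits into summands that can be handled one at a time.
A general antiderivative is \frac{4 t \sin{\left(3 t - 1 \right)}}{4 t^{2} + 3} + C.
The condition gives C = \frac{1}{2} + \frac{4 \sin{\left(2 \right)}}{7} - (\frac{4 \sin{\left(2 \right)}}{7}) = \frac{1}{2}.
So G(t) = \frac{4 t^{2} + 8 t \sin{\left(3 t - 1 \right)} + 3}{2 \left(4 t^{2} + 3\right)}.
Check: d/dt[\frac{4 t^{2} + 8 t \sin{\left(3 t - 1 \right)} + 3}{2 \left(4 t^{2} + 3\right)}] = \frac{48 t^{3} \cos{\left(3 t - 1 \right)} - 16 t^{2} \sin{\left(3 t - 1 \right)} + 36 t \cos{\left(3 t - 1 \right)} + 12 \sin{\left(3 t - 1 \right)}}{16 t^{4} + 24 t^{2} + 9}, which equals G'(t).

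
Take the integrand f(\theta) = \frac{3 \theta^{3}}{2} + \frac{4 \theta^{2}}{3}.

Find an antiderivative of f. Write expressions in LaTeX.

The integrand splits into summands that can be handled one at a time.
Check: d/d\theta[\frac{3 \theta^{4}}{8} + \frac{4 \theta^{3}}{9}] = \frac{3 \theta^{3}}{2} + \frac{4 \theta^{2}}{3} = f(\theta).

An antiderivative is F(\theta) = \frac{3 \theta^{4}}{8} + \frac{4 \theta^{3}}{9}.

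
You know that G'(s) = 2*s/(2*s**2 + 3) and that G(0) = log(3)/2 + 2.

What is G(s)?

The substitution u = 2*s**2 + 3 works: G'(s) is exactly (dG/du)*(du/ds) for that inner function.
A general antiderivative is log(2*s**2 + 3)/2 + C.
The condition gives C = log(3)/2 + 2 - (log(3)/2) = 2.
So G(s) = log(2*s**2 + 3)/2 + 2.
Check: d/ds[log(2*s**2 + 3)/2 + 2] = 2*s/(2*s**2 + 3) = G'(s).

G(s) = log(2*s**2 + 3)/2 + 2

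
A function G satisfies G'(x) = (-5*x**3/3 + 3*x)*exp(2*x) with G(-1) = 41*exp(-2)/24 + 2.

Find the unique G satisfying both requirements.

G(x) = -(20*x**3*exp(2*x) - 30*x**2*exp(2*x) - 6*x*exp(2*x) + 3*exp(2*x) - 48)/24

G'(x) has the shape u'v + uv' for u = -5*x**3/6 + 5*x**2/4 + x/4 - 1/8 and v = exp(2*x) — it is the derivative of the product u*v.
A general antiderivative is (-20*x**3 + 30*x**2 + 6*x - 3)*exp(2*x)/24 + C.
The condition gives C = 41*exp(-2)/24 + 2 - (41*exp(-2)/24) = 2.
So G(x) = -(20*x**3*exp(2*x) - 30*x**2*exp(2*x) - 6*x*exp(2*x) + 3*exp(2*x) - 48)/24.
Check: d/dx[-(20*x**3*exp(2*x) - 30*x**2*exp(2*x) - 6*x*exp(2*x) + 3*exp(2*x) - 48)/24] = -5*x**3*exp(2*x)/3 + 3*x*exp(2*x), which equals G'(x).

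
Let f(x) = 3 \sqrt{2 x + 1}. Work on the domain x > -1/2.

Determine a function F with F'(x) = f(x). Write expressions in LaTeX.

An antiderivative F(x) passes only if d/dx[F] lands on f(x) exactly.
Check: d/dx[\left(2 x + 1\right)^{\frac{3}{2}}] = 3 \sqrt{2 x + 1} = f(x).

An antiderivative is F(x) = \left(2 x + 1\right)^{\frac{3}{2}}.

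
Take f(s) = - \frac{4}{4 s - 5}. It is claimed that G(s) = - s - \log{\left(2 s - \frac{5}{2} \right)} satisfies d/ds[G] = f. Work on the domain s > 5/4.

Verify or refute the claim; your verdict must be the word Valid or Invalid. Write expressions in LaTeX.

d/ds[G] = \frac{1 - 4 s}{4 s - 5}
d/ds[G] - f(s) = -1 != 0.

Invalid: d/ds[G] - f = -1, which is not 0.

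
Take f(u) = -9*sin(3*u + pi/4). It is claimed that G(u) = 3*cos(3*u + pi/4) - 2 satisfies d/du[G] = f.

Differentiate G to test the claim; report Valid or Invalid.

d/du[G] = -9*sin(3*u + pi/4)
This equals f(u) exactly, so the claim holds.

Valid - differentiating G returns exactly f.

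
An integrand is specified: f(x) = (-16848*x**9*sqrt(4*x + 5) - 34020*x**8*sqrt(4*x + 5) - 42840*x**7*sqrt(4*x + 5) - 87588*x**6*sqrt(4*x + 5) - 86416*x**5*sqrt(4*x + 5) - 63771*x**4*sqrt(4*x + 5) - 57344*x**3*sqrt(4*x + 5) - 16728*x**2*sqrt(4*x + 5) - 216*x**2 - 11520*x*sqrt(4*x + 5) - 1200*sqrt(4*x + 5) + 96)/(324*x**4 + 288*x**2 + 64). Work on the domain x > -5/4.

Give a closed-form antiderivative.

An antiderivative is F(x) = (-576*x**8*sqrt(4*x + 5) - 1440*x**7*sqrt(4*x + 5) - 1732*x**6*sqrt(4*x + 5) - 4384*x**5*sqrt(4*x + 5) - 6596*x**4*sqrt(4*x + 5) - 3464*x**3*sqrt(4*x + 5) - 1515*x**2*sqrt(4*x + 5) - 800*x*sqrt(4*x + 5) + 48*x + 500*sqrt(4*x + 5))/(72*x**2 + 32).

Differentiate the proposed F(x) back; it has to land on f(x) exactly.
Check: d/dx[(-576*x**8*sqrt(4*x + 5) - 1440*x**7*sqrt(4*x + 5) - 1732*x**6*sqrt(4*x + 5) - 4384*x**5*sqrt(4*x + 5) - 6596*x**4*sqrt(4*x + 5) - 3464*x**3*sqrt(4*x + 5) - 1515*x**2*sqrt(4*x + 5) - 800*x*sqrt(4*x + 5) + 48*x + 500*sqrt(4*x + 5))/(72*x**2 + 32)] = (-67392*x**10 - 220320*x**9 - 341460*x**8 - 564552*x**7 - 783604*x**6 - 687164*x**5 - 548231*x**4 - 353632*x**3 - 216*x**2*sqrt(4*x + 5) - 129720*x**2 - 62400*x + 96*sqrt(4*x + 5) - 6000)/(324*x**4*sqrt(4*x + 5) + 288*x**2*sqrt(4*x + 5) + 64*sqrt(4*x + 5)), which equals f(x).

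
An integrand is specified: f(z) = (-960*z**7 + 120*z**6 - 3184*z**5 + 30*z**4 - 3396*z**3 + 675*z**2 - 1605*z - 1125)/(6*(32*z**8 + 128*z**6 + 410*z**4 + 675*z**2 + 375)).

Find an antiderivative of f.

An antiderivative is F(z) = (-30*z - 15*(4*z**2 + 5)*log(2*z**4/3 + z**2 + 5) + 8)/(12*(4*z**2 + 5)).

Any candidate F(z) must reproduce f(z) exactly when differentiated.
Check: d/dz[(-30*z - 15*(4*z**2 + 5)*log(2*z**4/3 + z**2 + 5) + 8)/(12*(4*z**2 + 5))] = (-960*z**7 + 120*z**6 - 3184*z**5 + 30*z**4 - 3396*z**3 + 675*z**2 - 1605*z - 1125)/(192*z**8 + 768*z**6 + 2460*z**4 + 4050*z**2 + 2250), which equals f(z).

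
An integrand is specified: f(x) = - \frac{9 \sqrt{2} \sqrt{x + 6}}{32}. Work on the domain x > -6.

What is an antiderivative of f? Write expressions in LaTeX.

An antiderivative is F(x) = - \frac{3 \sqrt{2} \left(x + 6\right)^{\frac{3}{2}}}{16}.

Since d/dx undoes antidifferentiation here, F'(x) = f(x) is required of F(x).
Check: d/dx[- \frac{3 \sqrt{2} \left(x + 6\right)^{\frac{3}{2}}}{16}] = - \frac{9 \sqrt{2} \sqrt{x + 6}}{32} = f(x).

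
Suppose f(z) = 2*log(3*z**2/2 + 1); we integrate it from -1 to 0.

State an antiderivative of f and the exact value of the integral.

Antiderivative: F(z) = 2*z*log(3*z**2/2 + 1) - 4*z + 4*sqrt(6)*atan(sqrt(6)*z/2)/3; value = -4 + 2*log(5/2) + 4*sqrt(6)*atan(sqrt(6)/2)/3

Check any antiderivative F(z) by computing F'(z) and comparing it with f(z).
F(z) = 2*z*log(3*z**2/2 + 1) - 4*z + 4*sqrt(6)*atan(sqrt(6)*z/2)/3 is an antiderivative of f.
Check: d/dz[2*z*log(3*z**2/2 + 1) - 4*z + 4*sqrt(6)*atan(sqrt(6)*z/2)/3] = 2*log(3*z**2/2 + 1) = f(z).
F(0) = 0; F(-1) = -4*sqrt(6)*atan(sqrt(6)/2)/3 - 2*log(5/2) + 4.
Integral = F(0) - F(-1) = -4 + 2*log(5/2) + 4*sqrt(6)*atan(sqrt(6)/2)/3.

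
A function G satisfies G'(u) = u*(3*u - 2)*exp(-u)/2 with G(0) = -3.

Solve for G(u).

G(u) = (-3*u**2 - 4*u - 2*exp(u) - 4)*exp(-u)/2

Recognize the product-rule pattern: G'(u) = v'r + vr' with v = -3*u**2/2 - 2*u - 2, r = exp(-u), so integration by parts undoes it.
A general antiderivative is (-3*u**2 - 4*u - 4)*exp(-u)/2 + C.
The condition gives C = -3 - (-2) = -1.
So G(u) = (-3*u**2 - 4*u - 2*exp(u) - 4)*exp(-u)/2.
Check: d/du[(-3*u**2 - 4*u - 2*exp(u) - 4)*exp(-u)/2] = (3*u**2 - 2*u)*exp(-u)/2, which equals G'(u).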